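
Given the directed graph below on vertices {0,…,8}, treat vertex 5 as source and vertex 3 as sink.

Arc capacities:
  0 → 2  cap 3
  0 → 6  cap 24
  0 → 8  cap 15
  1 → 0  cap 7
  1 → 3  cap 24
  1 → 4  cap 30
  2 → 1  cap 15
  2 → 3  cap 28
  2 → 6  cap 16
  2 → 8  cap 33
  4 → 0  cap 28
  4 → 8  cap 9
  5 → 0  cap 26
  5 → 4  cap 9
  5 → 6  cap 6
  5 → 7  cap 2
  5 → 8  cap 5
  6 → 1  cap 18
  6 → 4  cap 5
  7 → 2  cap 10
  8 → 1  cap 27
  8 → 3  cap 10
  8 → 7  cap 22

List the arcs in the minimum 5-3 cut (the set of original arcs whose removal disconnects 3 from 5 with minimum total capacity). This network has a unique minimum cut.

Min-cut arcs: {(0,2), (1,3), (7,2), (8,3)} (total capacity 47)

augment #1: 5→8→3 push 5
augment #2: 5→0→2→3 push 3
augment #3: 5→0→8→3 push 5
augment #4: 5→6→1→3 push 6
augment #5: 5→7→2→3 push 2
augment #6: 5→0→6→1→3 push 12
augment #7: 5→0→8→1→3 push 6
augment #8: 5→4→8→7→2→3 push 8
max flow = 47; residual-reachable set from 5 gives S-side
cut edges (S→T): {(0,2), (1,3), (7,2), (8,3)} total cap 47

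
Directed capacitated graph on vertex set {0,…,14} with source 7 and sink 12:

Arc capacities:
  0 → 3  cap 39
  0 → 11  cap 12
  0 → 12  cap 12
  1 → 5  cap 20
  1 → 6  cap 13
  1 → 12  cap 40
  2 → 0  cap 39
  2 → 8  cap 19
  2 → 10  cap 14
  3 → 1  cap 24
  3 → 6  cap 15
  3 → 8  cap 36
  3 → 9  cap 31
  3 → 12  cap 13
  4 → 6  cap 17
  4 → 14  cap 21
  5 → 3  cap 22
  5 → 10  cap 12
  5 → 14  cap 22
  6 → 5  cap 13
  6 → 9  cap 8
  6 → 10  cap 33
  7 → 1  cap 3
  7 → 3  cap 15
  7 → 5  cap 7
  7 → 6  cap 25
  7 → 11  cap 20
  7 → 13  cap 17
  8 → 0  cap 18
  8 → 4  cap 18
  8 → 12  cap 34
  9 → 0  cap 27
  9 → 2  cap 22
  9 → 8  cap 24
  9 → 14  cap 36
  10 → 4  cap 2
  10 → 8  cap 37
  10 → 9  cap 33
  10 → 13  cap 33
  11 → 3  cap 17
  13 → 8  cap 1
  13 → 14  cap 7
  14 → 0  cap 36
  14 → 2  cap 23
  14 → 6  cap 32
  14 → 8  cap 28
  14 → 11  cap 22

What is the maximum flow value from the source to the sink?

augment #1: 7→1→12 bottleneck 3, total now 3
augment #2: 7→3→12 bottleneck 13, total now 16
augment #3: 7→3→1→12 bottleneck 2, total now 18
augment #4: 7→13→8→12 bottleneck 1, total now 19
augment #5: 7→5→3→1→12 bottleneck 7, total now 26
augment #6: 7→6→9→0→12 bottleneck 8, total now 34
augment #7: 7→6→10→8→12 bottleneck 17, total now 51
augment #8: 7→11→3→1→12 bottleneck 15, total now 66
augment #9: 7→11→3→8→12 bottleneck 2, total now 68
augment #10: 7→13→14→0→12 bottleneck 4, total now 72
augment #11: 7→13→14→8→12 bottleneck 3, total now 75

Maximum flow value: 75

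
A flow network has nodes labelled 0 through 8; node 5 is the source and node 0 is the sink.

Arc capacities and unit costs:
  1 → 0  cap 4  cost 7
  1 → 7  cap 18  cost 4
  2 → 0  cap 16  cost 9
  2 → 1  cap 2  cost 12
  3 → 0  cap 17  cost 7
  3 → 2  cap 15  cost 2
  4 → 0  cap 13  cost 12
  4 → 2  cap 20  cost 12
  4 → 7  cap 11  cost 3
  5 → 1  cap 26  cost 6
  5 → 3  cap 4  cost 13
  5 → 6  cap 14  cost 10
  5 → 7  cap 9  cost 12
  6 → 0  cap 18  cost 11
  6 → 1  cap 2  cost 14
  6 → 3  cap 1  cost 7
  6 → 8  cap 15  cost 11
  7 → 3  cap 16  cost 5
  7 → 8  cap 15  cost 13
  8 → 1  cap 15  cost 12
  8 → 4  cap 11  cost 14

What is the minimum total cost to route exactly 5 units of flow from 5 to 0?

Minimum cost for 5 units: 72

shortest-cost path #1: 5→1→0 push 4 @ unit cost 13 (adds 52)
shortest-cost path #2: 5→3→0 push 1 @ unit cost 20 (adds 20)
total cost = 72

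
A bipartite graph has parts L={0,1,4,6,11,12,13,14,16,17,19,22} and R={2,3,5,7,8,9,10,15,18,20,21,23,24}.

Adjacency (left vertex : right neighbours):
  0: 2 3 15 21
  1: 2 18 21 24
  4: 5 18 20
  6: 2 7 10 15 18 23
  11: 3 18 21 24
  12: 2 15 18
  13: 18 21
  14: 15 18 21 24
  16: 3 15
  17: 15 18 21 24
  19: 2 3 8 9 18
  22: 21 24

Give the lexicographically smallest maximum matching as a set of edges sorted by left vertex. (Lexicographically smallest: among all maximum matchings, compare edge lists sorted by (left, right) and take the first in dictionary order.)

Lex-smallest maximum matching: {(0,2), (1,18), (4,5), (6,7), (11,3), (12,15), (13,21), (14,24), (19,8)}

|M| = 9 (so the lex-smallest maximum matching has 9 edges)
process left vertices in ascending order; for each, take the smallest-labelled available neighbour that still permits 9 edges overall, or leave it unmatched if none does
lex-smallest matching: {0-2, 1-18, 4-5, 6-7, 11-3, 12-15, 13-21, 14-24, 19-8}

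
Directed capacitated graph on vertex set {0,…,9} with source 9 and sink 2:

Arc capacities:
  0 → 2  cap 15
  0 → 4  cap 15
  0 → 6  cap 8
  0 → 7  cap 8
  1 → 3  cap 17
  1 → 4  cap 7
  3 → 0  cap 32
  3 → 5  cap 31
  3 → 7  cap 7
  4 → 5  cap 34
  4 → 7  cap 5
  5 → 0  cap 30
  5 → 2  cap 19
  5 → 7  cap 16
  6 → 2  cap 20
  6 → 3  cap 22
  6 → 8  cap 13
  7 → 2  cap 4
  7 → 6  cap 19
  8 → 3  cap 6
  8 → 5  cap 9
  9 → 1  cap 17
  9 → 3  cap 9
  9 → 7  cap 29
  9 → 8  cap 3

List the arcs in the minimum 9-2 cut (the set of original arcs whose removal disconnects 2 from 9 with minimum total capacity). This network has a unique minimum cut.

augment #1: 9→7→2 push 4
augment #2: 9→3→0→2 push 9
augment #3: 9→7→6→2 push 19
augment #4: 9→8→5→2 push 3
augment #5: 9→1→3→0→2 push 6
augment #6: 9→1→3→5→2 push 11
max flow = 52; residual-reachable set from 9 gives S-side
cut edges (S→T): {(7,2), (7,6), (9,1), (9,3), (9,8)} total cap 52

Min-cut arcs: {(7,2), (7,6), (9,1), (9,3), (9,8)} (total capacity 52)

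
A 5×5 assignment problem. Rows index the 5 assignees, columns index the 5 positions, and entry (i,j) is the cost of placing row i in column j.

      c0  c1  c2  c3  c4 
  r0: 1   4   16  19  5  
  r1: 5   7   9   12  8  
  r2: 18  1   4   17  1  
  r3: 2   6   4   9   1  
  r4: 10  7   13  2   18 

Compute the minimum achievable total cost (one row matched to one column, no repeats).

optimal assignment: row0→col0 (cost 1), row1→col2 (cost 9), row2→col1 (cost 1), row3→col4 (cost 1), row4→col3 (cost 2)
total = 1 + 9 + 1 + 1 + 2 = 14

Minimum assignment cost: 14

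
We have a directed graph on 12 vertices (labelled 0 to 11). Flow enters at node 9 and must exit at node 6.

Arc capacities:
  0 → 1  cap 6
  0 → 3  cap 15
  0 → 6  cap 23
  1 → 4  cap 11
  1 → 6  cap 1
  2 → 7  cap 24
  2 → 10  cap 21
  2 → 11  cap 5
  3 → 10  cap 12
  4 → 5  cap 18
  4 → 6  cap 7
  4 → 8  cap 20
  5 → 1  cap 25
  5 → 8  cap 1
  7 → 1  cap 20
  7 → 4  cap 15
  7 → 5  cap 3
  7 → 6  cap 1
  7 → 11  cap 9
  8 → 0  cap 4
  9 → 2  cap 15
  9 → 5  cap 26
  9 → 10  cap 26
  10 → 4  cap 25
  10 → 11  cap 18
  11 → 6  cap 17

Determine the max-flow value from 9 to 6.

augment #1: 9→2→7→6 bottleneck 1, total now 1
augment #2: 9→2→11→6 bottleneck 5, total now 6
augment #3: 9→5→1→6 bottleneck 1, total now 7
augment #4: 9→10→4→6 bottleneck 7, total now 14
augment #5: 9→10→11→6 bottleneck 12, total now 26
augment #6: 9→5→8→0→6 bottleneck 1, total now 27
augment #7: 9→10→4→8→0→6 bottleneck 3, total now 30

Maximum flow value: 30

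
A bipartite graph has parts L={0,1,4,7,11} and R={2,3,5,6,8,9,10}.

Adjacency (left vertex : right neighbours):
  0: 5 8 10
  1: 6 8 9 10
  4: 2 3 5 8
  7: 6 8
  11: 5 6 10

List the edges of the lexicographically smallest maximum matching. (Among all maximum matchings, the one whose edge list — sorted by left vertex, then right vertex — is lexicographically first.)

|M| = 5 (so the lex-smallest maximum matching has 5 edges)
process left vertices in ascending order; for each, take the smallest-labelled available neighbour that still permits 5 edges overall, or leave it unmatched if none does
lex-smallest matching: {0-5, 1-6, 4-2, 7-8, 11-10}

Lex-smallest maximum matching: {(0,5), (1,6), (4,2), (7,8), (11,10)}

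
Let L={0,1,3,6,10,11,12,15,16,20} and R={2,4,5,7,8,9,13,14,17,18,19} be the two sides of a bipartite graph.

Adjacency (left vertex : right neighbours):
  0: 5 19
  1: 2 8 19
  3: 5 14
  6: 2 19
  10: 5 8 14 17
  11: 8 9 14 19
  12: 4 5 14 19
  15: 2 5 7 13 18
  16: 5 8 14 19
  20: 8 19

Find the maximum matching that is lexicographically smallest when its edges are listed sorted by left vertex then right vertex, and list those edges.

Lex-smallest maximum matching: {(0,5), (1,2), (3,14), (6,19), (10,17), (11,9), (12,4), (15,7), (16,8)}

|M| = 9 (so the lex-smallest maximum matching has 9 edges)
process left vertices in ascending order; for each, take the smallest-labelled available neighbour that still permits 9 edges overall, or leave it unmatched if none does
lex-smallest matching: {0-5, 1-2, 3-14, 6-19, 10-17, 11-9, 12-4, 15-7, 16-8}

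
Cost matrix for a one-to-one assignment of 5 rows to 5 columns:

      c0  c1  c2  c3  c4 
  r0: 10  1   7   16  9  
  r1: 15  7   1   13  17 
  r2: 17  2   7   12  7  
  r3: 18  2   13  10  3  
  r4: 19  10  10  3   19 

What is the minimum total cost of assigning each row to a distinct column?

optimal assignment: row0→col0 (cost 10), row1→col2 (cost 1), row2→col1 (cost 2), row3→col4 (cost 3), row4→col3 (cost 3)
total = 10 + 1 + 2 + 3 + 3 = 19

Minimum assignment cost: 19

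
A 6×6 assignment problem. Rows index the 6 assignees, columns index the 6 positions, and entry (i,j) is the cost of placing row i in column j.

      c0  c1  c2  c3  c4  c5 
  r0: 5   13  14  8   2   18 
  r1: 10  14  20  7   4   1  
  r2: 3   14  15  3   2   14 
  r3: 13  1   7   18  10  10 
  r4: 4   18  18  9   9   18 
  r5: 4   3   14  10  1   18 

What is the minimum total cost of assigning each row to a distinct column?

optimal assignment: row0→col4 (cost 2), row1→col5 (cost 1), row2→col3 (cost 3), row3→col2 (cost 7), row4→col0 (cost 4), row5→col1 (cost 3)
total = 2 + 1 + 3 + 7 + 4 + 3 = 20

Minimum assignment cost: 20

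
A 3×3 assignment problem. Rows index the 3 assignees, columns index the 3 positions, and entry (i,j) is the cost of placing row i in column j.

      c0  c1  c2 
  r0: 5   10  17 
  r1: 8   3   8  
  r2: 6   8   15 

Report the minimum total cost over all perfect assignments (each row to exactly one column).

optimal assignment: row0→col0 (cost 5), row1→col2 (cost 8), row2→col1 (cost 8)
total = 5 + 8 + 8 = 21

Minimum assignment cost: 21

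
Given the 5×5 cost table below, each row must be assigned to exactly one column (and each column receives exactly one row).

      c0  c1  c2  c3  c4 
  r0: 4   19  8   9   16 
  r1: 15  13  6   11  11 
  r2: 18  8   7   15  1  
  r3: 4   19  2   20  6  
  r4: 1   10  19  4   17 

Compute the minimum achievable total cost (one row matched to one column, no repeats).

optimal assignment: row0→col0 (cost 4), row1→col1 (cost 13), row2→col4 (cost 1), row3→col2 (cost 2), row4→col3 (cost 4)
total = 4 + 13 + 1 + 2 + 4 = 24

Minimum assignment cost: 24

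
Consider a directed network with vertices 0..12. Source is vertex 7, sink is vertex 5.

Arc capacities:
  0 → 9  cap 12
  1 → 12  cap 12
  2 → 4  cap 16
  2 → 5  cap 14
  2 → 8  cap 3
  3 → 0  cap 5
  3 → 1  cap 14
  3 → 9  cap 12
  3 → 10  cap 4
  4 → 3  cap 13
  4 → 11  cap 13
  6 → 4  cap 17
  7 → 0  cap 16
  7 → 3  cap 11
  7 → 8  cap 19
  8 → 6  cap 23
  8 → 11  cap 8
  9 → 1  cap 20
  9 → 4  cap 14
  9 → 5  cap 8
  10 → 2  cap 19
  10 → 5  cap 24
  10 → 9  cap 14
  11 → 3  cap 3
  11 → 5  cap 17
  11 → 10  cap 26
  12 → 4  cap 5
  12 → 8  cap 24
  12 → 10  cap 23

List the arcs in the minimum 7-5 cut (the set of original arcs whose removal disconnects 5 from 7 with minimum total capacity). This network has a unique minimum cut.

Min-cut arcs: {(0,9), (7,3), (7,8)} (total capacity 42)

augment #1: 7→0→9→5 push 8
augment #2: 7→3→10→5 push 4
augment #3: 7→8→11→5 push 8
augment #4: 7→0→9→4→11→5 push 4
augment #5: 7→3→1→12→10→5 push 7
augment #6: 7→8→6→4→11→5 push 5
augment #7: 7→8→6→4→11→10→5 push 4
augment #8: 7→8→6→4→3→1→12→10→5 push 2
max flow = 42; residual-reachable set from 7 gives S-side
cut edges (S→T): {(0,9), (7,3), (7,8)} total cap 42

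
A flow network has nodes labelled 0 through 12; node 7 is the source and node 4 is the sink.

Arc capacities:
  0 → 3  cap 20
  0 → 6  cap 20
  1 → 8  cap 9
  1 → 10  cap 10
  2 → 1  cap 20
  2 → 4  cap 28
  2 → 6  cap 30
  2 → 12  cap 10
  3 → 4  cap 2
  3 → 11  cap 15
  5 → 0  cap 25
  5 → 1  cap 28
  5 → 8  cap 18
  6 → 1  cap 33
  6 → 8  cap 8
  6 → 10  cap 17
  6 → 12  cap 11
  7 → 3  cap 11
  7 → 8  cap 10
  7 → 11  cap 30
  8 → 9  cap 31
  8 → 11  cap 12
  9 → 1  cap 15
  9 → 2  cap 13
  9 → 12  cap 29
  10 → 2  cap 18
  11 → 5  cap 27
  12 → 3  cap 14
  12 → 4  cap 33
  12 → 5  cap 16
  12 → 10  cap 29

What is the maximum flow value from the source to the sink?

augment #1: 7→3→4 bottleneck 2, total now 2
augment #2: 7→8→9→2→4 bottleneck 10, total now 12
augment #3: 7→11→5→0→6→12→4 bottleneck 11, total now 23
augment #4: 7→11→5→1→10→2→4 bottleneck 10, total now 33
augment #5: 7→11→5→8→9→2→4 bottleneck 3, total now 36
augment #6: 7→11→5→8→9→12→4 bottleneck 3, total now 39

Maximum flow value: 39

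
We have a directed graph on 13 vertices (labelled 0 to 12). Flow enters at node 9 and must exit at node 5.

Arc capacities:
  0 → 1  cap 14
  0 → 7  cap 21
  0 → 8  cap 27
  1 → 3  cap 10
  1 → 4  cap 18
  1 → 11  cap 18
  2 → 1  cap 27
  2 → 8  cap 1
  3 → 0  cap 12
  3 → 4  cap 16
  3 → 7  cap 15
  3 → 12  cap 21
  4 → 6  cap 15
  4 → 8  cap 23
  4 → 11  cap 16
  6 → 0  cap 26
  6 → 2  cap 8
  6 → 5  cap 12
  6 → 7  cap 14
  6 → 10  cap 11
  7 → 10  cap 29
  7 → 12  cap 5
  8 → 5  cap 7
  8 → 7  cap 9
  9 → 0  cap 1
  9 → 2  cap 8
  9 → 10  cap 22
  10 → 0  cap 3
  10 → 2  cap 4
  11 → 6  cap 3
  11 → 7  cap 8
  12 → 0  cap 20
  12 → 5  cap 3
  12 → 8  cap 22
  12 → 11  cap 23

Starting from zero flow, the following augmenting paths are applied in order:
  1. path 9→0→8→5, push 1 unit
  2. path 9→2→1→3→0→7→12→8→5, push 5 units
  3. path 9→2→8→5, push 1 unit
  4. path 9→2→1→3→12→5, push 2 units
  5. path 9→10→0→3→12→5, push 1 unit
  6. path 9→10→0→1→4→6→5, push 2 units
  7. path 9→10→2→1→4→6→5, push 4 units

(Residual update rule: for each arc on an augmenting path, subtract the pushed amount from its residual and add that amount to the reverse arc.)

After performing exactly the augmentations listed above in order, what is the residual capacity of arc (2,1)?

after path 1 (9→0→8→5, push 1): res(2,1)=27
after path 2 (9→2→1→3→0→7→12→8→5, push 5): res(2,1)=22
after path 3 (9→2→8→5, push 1): res(2,1)=22
after path 4 (9→2→1→3→12→5, push 2): res(2,1)=20
after path 5 (9→10→0→3→12→5, push 1): res(2,1)=20
after path 6 (9→10→0→1→4→6→5, push 2): res(2,1)=20
after path 7 (9→10→2→1→4→6→5, push 4): res(2,1)=16

Residual capacity of (2,1): 16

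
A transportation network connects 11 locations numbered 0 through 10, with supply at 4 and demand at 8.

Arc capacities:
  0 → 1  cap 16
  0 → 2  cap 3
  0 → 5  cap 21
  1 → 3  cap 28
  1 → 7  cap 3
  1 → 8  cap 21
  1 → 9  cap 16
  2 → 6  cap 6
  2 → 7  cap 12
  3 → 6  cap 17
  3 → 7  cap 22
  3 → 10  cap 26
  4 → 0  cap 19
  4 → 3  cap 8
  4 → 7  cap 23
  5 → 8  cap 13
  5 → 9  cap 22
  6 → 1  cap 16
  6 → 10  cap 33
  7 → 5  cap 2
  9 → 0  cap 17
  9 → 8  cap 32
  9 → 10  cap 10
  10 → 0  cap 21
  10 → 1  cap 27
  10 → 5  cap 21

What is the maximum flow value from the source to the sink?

Maximum flow value: 29

augment #1: 4→0→1→8 bottleneck 16, total now 16
augment #2: 4→0→5→8 bottleneck 3, total now 19
augment #3: 4→7→5→8 bottleneck 2, total now 21
augment #4: 4→3→6→1→8 bottleneck 5, total now 26
augment #5: 4→3→10→5→8 bottleneck 3, total now 29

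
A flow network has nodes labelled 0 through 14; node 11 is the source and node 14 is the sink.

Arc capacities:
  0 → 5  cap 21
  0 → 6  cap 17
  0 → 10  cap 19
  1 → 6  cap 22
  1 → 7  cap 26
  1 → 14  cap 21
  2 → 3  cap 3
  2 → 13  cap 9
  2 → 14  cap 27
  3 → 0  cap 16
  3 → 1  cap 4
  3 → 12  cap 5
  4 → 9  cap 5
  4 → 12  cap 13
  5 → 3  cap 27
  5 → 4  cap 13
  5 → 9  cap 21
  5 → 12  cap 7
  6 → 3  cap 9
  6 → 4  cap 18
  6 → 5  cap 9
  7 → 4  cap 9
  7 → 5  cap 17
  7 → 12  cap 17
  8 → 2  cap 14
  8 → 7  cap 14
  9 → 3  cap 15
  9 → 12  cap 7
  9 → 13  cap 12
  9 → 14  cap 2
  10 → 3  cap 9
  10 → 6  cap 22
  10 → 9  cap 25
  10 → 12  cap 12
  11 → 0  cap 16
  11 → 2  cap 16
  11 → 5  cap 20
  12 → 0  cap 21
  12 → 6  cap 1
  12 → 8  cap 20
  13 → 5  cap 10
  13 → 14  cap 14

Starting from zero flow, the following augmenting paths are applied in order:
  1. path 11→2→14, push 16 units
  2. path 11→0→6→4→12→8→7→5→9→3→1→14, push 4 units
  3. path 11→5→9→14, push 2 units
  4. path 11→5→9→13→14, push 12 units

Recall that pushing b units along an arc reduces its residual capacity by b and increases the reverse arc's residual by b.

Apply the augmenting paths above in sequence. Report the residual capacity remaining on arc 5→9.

Residual capacity of (5,9): 3

after path 1 (11→2→14, push 16): res(5,9)=21
after path 2 (11→0→6→4→12→8→7→5→9→3→1→14, push 4): res(5,9)=17
after path 3 (11→5→9→14, push 2): res(5,9)=15
after path 4 (11→5→9→13→14, push 12): res(5,9)=3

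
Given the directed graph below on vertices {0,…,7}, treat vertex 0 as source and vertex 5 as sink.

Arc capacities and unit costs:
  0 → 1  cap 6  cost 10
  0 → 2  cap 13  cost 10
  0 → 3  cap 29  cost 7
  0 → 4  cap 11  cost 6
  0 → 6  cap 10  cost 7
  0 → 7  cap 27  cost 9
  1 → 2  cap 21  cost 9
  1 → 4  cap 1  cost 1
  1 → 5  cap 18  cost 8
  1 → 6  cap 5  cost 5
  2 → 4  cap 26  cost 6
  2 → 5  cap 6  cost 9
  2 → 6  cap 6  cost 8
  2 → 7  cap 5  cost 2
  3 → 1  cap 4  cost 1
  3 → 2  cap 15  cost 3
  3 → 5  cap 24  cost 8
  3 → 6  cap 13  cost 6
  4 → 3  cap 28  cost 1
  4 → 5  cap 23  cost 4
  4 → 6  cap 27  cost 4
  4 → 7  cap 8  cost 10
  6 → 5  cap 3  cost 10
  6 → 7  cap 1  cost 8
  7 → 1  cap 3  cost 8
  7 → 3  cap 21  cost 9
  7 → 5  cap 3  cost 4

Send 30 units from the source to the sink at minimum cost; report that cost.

Minimum cost for 30 units: 387

shortest-cost path #1: 0→4→5 push 11 @ unit cost 10 (adds 110)
shortest-cost path #2: 0→7→5 push 3 @ unit cost 13 (adds 39)
shortest-cost path #3: 0→3→1→4→5 push 1 @ unit cost 13 (adds 13)
shortest-cost path #4: 0→3→5 push 15 @ unit cost 15 (adds 225)
total cost = 387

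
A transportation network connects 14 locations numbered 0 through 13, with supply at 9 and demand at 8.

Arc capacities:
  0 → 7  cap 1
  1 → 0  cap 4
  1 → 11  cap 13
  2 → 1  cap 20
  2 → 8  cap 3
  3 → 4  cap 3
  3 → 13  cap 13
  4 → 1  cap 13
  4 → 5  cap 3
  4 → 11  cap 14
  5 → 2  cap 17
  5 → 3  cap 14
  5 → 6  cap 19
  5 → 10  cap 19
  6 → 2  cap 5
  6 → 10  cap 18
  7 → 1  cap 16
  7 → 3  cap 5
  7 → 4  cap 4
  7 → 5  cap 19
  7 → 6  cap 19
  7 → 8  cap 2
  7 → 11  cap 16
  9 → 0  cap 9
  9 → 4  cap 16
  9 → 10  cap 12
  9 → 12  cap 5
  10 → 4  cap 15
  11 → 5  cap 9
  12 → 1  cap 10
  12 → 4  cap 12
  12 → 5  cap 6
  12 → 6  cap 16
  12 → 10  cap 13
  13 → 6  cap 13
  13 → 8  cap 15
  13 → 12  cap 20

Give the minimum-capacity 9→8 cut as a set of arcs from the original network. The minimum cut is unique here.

augment #1: 9→0→7→8 push 1
augment #2: 9→4→5→2→8 push 3
augment #3: 9→12→5→3→13→8 push 5
augment #4: 9→4→11→5→3→13→8 push 8
max flow = 17; residual-reachable set from 9 gives S-side
cut edges (S→T): {(0,7), (2,8), (3,13)} total cap 17

Min-cut arcs: {(0,7), (2,8), (3,13)} (total capacity 17)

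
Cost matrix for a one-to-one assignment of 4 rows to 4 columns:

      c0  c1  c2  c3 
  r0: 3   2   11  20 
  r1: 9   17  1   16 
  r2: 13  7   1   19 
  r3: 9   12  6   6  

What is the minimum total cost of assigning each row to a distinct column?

Minimum assignment cost: 17

optimal assignment: row0→col0 (cost 3), row1→col2 (cost 1), row2→col1 (cost 7), row3→col3 (cost 6)
total = 3 + 1 + 7 + 6 = 17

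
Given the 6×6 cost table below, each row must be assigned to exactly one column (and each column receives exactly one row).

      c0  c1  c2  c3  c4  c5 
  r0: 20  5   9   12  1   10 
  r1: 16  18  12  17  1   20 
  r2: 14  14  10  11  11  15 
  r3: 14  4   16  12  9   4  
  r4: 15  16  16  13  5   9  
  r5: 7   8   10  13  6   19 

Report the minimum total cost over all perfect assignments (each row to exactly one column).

optimal assignment: row0→col1 (cost 5), row1→col4 (cost 1), row2→col2 (cost 10), row3→col5 (cost 4), row4→col3 (cost 13), row5→col0 (cost 7)
total = 5 + 1 + 10 + 4 + 13 + 7 = 40

Minimum assignment cost: 40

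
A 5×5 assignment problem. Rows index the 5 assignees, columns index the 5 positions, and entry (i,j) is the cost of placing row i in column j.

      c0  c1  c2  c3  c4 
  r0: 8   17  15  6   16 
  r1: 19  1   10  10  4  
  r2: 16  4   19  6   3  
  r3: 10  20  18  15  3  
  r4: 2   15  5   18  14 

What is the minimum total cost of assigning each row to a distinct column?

Minimum assignment cost: 23

optimal assignment: row0→col0 (cost 8), row1→col1 (cost 1), row2→col3 (cost 6), row3→col4 (cost 3), row4→col2 (cost 5)
total = 8 + 1 + 6 + 3 + 5 = 23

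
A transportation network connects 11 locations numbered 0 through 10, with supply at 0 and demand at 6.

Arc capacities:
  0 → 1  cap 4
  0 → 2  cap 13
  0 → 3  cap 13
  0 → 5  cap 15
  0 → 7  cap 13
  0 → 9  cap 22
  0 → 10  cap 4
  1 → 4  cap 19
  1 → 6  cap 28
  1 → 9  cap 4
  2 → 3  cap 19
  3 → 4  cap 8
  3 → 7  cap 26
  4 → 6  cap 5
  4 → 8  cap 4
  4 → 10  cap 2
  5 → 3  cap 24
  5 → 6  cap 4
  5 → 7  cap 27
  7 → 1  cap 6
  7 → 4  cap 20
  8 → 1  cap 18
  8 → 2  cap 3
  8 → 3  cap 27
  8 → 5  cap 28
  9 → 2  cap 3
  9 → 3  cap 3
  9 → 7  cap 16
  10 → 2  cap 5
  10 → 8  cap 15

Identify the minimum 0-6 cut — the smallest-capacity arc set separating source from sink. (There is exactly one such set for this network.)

Min-cut arcs: {(0,1), (0,10), (4,6), (4,8), (4,10), (5,6), (7,1)} (total capacity 29)

augment #1: 0→1→6 push 4
augment #2: 0→5→6 push 4
augment #3: 0→3→4→6 push 5
augment #4: 0→7→1→6 push 6
augment #5: 0→10→8→1→6 push 4
augment #6: 0→3→4→8→1→6 push 3
augment #7: 0→7→4→8→1→6 push 1
augment #8: 0→7→4→10→8→1→6 push 2
max flow = 29; residual-reachable set from 0 gives S-side
cut edges (S→T): {(0,1), (0,10), (4,6), (4,8), (4,10), (5,6), (7,1)} total cap 29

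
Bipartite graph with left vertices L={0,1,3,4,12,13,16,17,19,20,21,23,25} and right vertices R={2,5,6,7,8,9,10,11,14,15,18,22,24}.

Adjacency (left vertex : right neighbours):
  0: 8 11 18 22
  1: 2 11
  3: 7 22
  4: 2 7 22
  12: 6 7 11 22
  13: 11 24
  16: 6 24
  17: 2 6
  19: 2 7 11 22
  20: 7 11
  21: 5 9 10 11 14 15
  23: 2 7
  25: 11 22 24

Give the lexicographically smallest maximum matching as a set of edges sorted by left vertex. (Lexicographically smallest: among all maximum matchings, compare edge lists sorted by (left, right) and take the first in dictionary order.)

Lex-smallest maximum matching: {(0,8), (1,2), (3,7), (4,22), (12,6), (13,11), (16,24), (21,5)}

|M| = 8 (so the lex-smallest maximum matching has 8 edges)
process left vertices in ascending order; for each, take the smallest-labelled available neighbour that still permits 8 edges overall, or leave it unmatched if none does
lex-smallest matching: {0-8, 1-2, 3-7, 4-22, 12-6, 13-11, 16-24, 21-5}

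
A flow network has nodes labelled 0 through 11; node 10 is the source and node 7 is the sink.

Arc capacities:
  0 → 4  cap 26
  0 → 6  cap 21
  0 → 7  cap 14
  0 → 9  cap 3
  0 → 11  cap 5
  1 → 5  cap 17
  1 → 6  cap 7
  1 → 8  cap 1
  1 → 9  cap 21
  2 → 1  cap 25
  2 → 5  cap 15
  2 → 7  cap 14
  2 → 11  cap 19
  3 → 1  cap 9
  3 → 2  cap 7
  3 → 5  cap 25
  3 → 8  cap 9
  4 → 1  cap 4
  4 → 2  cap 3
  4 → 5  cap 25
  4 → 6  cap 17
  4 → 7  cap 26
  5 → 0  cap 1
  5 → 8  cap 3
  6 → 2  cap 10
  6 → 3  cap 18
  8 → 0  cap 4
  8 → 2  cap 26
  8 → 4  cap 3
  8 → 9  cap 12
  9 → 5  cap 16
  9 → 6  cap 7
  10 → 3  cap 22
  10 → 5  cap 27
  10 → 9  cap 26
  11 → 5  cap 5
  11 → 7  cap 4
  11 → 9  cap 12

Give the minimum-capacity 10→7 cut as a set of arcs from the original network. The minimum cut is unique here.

augment #1: 10→3→2→7 push 7
augment #2: 10→5→0→7 push 1
augment #3: 10→3→8→0→7 push 4
augment #4: 10→3→8→2→7 push 5
augment #5: 10→5→8→2→7 push 2
augment #6: 10→5→8→4→7 push 1
augment #7: 10→3→1→8→4→7 push 1
augment #8: 10→9→6→2→11→7 push 4
augment #9: 10→9→6→2→8→4→7 push 1
max flow = 26; residual-reachable set from 10 gives S-side
cut edges (S→T): {(2,7), (5,0), (8,0), (8,4), (11,7)} total cap 26

Min-cut arcs: {(2,7), (5,0), (8,0), (8,4), (11,7)} (total capacity 26)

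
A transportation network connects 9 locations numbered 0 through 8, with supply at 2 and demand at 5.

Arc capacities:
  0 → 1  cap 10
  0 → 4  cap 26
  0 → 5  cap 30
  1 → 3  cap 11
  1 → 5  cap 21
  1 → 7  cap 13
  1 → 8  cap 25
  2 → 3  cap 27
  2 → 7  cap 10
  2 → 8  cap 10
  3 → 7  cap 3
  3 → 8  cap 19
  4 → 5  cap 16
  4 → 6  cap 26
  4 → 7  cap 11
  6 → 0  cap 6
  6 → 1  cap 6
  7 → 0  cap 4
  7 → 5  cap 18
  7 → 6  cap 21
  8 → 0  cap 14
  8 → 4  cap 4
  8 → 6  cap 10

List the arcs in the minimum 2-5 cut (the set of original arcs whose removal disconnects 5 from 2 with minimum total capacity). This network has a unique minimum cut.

augment #1: 2→7→5 push 10
augment #2: 2→3→7→5 push 3
augment #3: 2→8→0→5 push 10
augment #4: 2→3→8→0→5 push 4
augment #5: 2→3→8→4→5 push 4
augment #6: 2→3→8→6→0→5 push 6
augment #7: 2→3→8→6→1→5 push 4
max flow = 41; residual-reachable set from 2 gives S-side
cut edges (S→T): {(2,7), (3,7), (8,0), (8,4), (8,6)} total cap 41

Min-cut arcs: {(2,7), (3,7), (8,0), (8,4), (8,6)} (total capacity 41)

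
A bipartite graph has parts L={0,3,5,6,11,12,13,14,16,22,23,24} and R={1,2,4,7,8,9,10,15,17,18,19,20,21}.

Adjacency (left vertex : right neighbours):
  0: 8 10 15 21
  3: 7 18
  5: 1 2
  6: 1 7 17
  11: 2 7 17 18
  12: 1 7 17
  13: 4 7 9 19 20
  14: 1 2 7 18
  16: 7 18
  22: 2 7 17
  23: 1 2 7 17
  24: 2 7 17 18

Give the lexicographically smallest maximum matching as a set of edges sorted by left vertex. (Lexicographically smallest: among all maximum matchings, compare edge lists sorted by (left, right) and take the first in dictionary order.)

Lex-smallest maximum matching: {(0,8), (3,7), (5,1), (6,17), (11,2), (13,4), (14,18)}

|M| = 7 (so the lex-smallest maximum matching has 7 edges)
process left vertices in ascending order; for each, take the smallest-labelled available neighbour that still permits 7 edges overall, or leave it unmatched if none does
lex-smallest matching: {0-8, 3-7, 5-1, 6-17, 11-2, 13-4, 14-18}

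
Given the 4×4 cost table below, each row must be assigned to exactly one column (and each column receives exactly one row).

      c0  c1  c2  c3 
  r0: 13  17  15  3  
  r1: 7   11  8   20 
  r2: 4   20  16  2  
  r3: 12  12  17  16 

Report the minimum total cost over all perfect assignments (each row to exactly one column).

optimal assignment: row0→col3 (cost 3), row1→col2 (cost 8), row2→col0 (cost 4), row3→col1 (cost 12)
total = 3 + 8 + 4 + 12 = 27

Minimum assignment cost: 27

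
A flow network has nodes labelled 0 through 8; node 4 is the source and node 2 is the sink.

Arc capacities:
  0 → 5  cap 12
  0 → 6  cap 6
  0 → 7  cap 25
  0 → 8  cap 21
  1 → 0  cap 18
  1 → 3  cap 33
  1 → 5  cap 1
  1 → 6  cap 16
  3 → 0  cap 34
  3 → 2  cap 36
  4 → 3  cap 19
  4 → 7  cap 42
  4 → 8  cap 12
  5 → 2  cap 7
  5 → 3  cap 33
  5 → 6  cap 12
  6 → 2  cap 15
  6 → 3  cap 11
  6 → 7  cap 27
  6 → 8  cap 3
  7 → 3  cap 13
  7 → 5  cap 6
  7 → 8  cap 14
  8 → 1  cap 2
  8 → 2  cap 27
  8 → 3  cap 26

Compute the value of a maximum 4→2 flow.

Maximum flow value: 64

augment #1: 4→3→2 bottleneck 19, total now 19
augment #2: 4→8→2 bottleneck 12, total now 31
augment #3: 4→7→3→2 bottleneck 13, total now 44
augment #4: 4→7→5→2 bottleneck 6, total now 50
augment #5: 4→7→8→2 bottleneck 14, total now 64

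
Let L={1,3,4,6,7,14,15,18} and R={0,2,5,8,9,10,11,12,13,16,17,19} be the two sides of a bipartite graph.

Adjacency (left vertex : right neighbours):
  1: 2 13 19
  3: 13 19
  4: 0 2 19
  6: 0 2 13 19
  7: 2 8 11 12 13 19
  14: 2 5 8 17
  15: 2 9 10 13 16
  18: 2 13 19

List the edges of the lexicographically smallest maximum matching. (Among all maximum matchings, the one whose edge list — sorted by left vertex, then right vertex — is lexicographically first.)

|M| = 7 (so the lex-smallest maximum matching has 7 edges)
process left vertices in ascending order; for each, take the smallest-labelled available neighbour that still permits 7 edges overall, or leave it unmatched if none does
lex-smallest matching: {1-2, 3-13, 4-0, 6-19, 7-8, 14-5, 15-9}

Lex-smallest maximum matching: {(1,2), (3,13), (4,0), (6,19), (7,8), (14,5), (15,9)}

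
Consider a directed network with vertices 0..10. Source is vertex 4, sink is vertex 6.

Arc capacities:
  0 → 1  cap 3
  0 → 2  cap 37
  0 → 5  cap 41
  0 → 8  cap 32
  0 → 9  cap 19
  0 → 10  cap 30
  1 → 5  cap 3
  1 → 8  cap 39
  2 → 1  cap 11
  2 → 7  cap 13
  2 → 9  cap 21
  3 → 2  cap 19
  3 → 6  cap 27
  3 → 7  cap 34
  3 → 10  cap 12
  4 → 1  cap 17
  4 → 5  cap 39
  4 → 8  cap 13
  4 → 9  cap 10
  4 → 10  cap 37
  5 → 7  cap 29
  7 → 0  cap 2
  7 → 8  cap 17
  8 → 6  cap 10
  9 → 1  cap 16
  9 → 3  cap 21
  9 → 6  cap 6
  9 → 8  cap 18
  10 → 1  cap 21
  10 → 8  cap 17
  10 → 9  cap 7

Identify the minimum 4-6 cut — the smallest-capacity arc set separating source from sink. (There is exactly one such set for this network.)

augment #1: 4→8→6 push 10
augment #2: 4→9→6 push 6
augment #3: 4→9→3→6 push 4
augment #4: 4→10→9→3→6 push 7
augment #5: 4→5→7→0→9→3→6 push 2
max flow = 29; residual-reachable set from 4 gives S-side
cut edges (S→T): {(4,9), (7,0), (8,6), (10,9)} total cap 29

Min-cut arcs: {(4,9), (7,0), (8,6), (10,9)} (total capacity 29)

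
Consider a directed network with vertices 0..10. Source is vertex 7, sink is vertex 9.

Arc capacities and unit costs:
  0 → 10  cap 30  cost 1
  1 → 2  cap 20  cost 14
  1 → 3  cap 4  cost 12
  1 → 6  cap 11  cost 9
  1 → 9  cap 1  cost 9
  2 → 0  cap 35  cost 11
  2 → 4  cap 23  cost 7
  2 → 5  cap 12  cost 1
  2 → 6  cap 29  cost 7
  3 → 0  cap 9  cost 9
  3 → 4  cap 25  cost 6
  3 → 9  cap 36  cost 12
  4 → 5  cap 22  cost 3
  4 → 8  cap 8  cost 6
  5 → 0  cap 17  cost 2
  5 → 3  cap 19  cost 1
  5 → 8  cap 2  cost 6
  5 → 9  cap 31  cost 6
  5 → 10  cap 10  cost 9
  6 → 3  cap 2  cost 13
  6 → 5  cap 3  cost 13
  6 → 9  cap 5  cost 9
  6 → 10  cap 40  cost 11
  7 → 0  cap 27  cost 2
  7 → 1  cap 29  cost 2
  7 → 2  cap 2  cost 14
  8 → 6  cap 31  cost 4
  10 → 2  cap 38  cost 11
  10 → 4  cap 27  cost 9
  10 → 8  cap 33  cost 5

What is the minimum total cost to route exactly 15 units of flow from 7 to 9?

Minimum cost for 15 units: 300

shortest-cost path #1: 7→1→9 push 1 @ unit cost 11 (adds 11)
shortest-cost path #2: 7→1→6→9 push 5 @ unit cost 20 (adds 100)
shortest-cost path #3: 7→2→5→9 push 2 @ unit cost 21 (adds 42)
shortest-cost path #4: 7→0→10→2→5→9 push 7 @ unit cost 21 (adds 147)
total cost = 300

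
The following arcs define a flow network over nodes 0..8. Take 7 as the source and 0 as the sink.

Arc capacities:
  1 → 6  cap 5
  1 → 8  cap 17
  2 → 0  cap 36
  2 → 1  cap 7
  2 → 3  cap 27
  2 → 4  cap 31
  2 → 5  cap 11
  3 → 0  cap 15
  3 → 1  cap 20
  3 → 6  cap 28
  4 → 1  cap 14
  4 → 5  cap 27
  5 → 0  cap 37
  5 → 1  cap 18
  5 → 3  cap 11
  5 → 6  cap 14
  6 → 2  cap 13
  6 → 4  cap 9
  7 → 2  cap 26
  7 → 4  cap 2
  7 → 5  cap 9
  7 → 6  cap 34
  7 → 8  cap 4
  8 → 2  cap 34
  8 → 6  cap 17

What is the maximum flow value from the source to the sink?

augment #1: 7→2→0 bottleneck 26, total now 26
augment #2: 7→5→0 bottleneck 9, total now 35
augment #3: 7→4→5→0 bottleneck 2, total now 37
augment #4: 7→6→2→0 bottleneck 10, total now 47
augment #5: 7→6→2→3→0 bottleneck 3, total now 50
augment #6: 7→6→4→5→0 bottleneck 9, total now 59
augment #7: 7→8→2→3→0 bottleneck 4, total now 63

Maximum flow value: 63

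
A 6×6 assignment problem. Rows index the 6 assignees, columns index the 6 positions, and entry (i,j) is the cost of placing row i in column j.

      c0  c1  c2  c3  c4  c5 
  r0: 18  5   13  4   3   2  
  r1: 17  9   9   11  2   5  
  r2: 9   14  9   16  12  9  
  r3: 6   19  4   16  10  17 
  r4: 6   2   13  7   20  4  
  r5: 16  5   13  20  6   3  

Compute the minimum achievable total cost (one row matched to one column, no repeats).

Minimum assignment cost: 24

optimal assignment: row0→col3 (cost 4), row1→col4 (cost 2), row2→col0 (cost 9), row3→col2 (cost 4), row4→col1 (cost 2), row5→col5 (cost 3)
total = 4 + 2 + 9 + 4 + 2 + 3 = 24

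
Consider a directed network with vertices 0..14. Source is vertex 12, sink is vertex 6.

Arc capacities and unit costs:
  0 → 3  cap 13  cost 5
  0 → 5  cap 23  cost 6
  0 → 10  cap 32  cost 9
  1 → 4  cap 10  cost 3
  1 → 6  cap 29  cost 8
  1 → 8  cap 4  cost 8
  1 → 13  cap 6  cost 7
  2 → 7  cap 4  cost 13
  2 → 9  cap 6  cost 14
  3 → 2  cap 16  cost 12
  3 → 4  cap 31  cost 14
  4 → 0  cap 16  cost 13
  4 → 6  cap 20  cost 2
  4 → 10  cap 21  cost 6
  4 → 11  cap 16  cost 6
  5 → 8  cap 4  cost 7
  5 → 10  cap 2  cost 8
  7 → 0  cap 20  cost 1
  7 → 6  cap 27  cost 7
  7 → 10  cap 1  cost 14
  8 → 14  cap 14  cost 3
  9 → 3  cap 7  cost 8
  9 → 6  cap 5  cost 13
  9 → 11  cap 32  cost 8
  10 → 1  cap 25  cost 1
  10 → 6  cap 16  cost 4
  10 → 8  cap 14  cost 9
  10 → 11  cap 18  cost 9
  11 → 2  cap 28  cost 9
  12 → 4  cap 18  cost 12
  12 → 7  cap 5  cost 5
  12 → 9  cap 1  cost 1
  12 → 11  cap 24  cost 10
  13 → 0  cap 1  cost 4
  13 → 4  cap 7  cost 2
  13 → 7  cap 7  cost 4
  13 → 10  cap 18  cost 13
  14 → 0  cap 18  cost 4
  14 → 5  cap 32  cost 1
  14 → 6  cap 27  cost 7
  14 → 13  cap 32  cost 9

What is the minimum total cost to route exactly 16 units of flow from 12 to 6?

shortest-cost path #1: 12→7→6 push 5 @ unit cost 12 (adds 60)
shortest-cost path #2: 12→4→6 push 11 @ unit cost 14 (adds 154)
total cost = 214

Minimum cost for 16 units: 214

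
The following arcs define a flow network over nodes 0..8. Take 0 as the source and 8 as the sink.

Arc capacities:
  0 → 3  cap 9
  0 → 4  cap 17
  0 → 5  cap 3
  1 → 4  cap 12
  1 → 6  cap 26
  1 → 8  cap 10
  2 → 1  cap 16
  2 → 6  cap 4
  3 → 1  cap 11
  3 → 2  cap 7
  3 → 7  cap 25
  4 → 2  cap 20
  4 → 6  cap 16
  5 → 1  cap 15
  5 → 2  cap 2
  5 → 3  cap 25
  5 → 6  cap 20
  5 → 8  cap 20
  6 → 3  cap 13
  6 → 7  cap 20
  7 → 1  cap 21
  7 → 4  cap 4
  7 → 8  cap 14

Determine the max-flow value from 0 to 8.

Maximum flow value: 27

augment #1: 0→5→8 bottleneck 3, total now 3
augment #2: 0→3→1→8 bottleneck 9, total now 12
augment #3: 0→4→2→1→8 bottleneck 1, total now 13
augment #4: 0→4→6→7→8 bottleneck 14, total now 27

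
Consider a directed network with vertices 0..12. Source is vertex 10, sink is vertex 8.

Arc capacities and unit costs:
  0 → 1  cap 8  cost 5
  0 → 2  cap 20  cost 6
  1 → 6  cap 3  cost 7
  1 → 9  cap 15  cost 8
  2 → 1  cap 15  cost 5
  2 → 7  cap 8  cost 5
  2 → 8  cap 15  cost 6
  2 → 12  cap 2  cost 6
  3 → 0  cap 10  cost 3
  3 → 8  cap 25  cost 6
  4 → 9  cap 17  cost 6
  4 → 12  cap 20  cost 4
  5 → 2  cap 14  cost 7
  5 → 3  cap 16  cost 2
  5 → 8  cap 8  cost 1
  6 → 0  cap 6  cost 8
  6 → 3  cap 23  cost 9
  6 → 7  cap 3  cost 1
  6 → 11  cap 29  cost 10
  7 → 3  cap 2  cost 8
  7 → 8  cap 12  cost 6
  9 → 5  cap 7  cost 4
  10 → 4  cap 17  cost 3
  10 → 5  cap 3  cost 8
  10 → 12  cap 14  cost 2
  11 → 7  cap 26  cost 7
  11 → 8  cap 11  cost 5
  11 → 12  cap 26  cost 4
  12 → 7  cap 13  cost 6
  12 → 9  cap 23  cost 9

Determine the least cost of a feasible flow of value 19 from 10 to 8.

Minimum cost for 19 units: 251

shortest-cost path #1: 10→5→8 push 3 @ unit cost 9 (adds 27)
shortest-cost path #2: 10→12→7→8 push 12 @ unit cost 14 (adds 168)
shortest-cost path #3: 10→4→9→5→8 push 4 @ unit cost 14 (adds 56)
total cost = 251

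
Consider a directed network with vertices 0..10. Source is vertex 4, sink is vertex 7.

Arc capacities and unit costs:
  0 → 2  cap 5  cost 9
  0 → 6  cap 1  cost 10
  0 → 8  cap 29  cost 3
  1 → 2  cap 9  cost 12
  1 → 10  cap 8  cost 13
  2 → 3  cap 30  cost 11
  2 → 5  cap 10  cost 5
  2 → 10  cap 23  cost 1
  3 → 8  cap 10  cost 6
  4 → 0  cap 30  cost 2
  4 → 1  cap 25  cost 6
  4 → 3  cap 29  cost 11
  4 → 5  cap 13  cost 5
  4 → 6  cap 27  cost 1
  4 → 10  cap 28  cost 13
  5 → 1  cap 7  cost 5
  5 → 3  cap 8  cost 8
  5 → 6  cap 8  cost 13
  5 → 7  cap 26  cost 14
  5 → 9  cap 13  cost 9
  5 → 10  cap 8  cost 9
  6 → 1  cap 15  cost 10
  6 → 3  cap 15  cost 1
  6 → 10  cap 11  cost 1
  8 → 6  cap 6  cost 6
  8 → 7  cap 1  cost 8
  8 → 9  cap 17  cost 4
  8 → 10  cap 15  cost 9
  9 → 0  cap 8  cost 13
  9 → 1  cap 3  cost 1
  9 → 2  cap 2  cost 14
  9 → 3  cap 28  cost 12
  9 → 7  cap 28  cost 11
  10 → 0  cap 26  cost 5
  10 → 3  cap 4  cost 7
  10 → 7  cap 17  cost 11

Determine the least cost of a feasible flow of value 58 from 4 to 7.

shortest-cost path #1: 4→6→10→7 push 11 @ unit cost 13 (adds 143)
shortest-cost path #2: 4→0→8→7 push 1 @ unit cost 13 (adds 13)
shortest-cost path #3: 4→5→7 push 13 @ unit cost 19 (adds 247)
shortest-cost path #4: 4→0→8→9→7 push 17 @ unit cost 20 (adds 340)
shortest-cost path #5: 4→0→2→10→7 push 5 @ unit cost 23 (adds 115)
shortest-cost path #6: 4→10→7 push 1 @ unit cost 24 (adds 24)
shortest-cost path #7: 4→10→2→5→7 push 5 @ unit cost 31 (adds 155)
shortest-cost path #8: 4→1→2→5→7 push 5 @ unit cost 37 (adds 185)
total cost = 1222

Minimum cost for 58 units: 1222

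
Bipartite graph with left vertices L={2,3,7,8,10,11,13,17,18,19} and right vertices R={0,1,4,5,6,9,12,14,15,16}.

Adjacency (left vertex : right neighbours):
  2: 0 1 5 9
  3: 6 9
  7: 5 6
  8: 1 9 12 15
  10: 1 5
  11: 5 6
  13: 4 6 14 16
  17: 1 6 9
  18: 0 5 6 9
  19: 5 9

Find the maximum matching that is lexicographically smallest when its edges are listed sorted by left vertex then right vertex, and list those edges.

Lex-smallest maximum matching: {(2,0), (3,6), (7,5), (8,12), (10,1), (13,4), (17,9)}

|M| = 7 (so the lex-smallest maximum matching has 7 edges)
process left vertices in ascending order; for each, take the smallest-labelled available neighbour that still permits 7 edges overall, or leave it unmatched if none does
lex-smallest matching: {2-0, 3-6, 7-5, 8-12, 10-1, 13-4, 17-9}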